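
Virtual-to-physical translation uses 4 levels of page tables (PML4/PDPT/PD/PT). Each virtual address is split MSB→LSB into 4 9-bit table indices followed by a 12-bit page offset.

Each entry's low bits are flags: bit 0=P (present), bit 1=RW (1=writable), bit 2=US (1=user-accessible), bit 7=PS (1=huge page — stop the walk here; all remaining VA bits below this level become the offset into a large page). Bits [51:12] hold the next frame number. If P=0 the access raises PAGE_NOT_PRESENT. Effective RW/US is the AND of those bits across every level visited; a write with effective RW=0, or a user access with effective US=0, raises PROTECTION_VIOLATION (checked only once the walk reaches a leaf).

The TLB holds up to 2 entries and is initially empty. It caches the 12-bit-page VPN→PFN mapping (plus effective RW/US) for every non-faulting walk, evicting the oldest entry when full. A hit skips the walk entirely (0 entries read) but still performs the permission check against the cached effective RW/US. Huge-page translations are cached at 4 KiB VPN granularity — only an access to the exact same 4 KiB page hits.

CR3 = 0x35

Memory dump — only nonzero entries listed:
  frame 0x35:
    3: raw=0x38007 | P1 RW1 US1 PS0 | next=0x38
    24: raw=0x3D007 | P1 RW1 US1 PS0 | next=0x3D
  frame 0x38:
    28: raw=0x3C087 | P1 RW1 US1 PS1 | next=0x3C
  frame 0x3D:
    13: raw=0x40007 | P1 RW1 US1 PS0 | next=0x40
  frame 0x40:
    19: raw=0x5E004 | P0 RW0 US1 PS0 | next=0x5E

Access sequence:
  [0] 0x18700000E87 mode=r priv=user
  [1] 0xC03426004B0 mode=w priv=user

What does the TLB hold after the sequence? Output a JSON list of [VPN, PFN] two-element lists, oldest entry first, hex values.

Walk each access:
#0 VA=0x18700000E87 (r,user):
  lvl0: tbl 0x35, slot 3 ⇒ 0x38007 (P1/RW1/US1/PS0)
  lvl1: tbl 0x38, slot 28 ⇒ 0x3C087 (P1/RW1/US1/PS1)
  ⇒ phys 0x3CE87 (huge @L1)  [2 reads]
#1 VA=0xC03426004B0 (w,user):
  lvl0: tbl 0x35, slot 24 ⇒ 0x3D007 (P1/RW1/US1/PS0)
  lvl1: tbl 0x3D, slot 13 ⇒ 0x40007 (P1/RW1/US1/PS0)
  lvl2: tbl 0x40, slot 19 ⇒ 0x5E004 (P0/RW0/US1/PS0)
  ⇒ fault: PAGE_NOT_PRESENT  — 3 lookups

TLB: [["0x18700000", "0x3C"]]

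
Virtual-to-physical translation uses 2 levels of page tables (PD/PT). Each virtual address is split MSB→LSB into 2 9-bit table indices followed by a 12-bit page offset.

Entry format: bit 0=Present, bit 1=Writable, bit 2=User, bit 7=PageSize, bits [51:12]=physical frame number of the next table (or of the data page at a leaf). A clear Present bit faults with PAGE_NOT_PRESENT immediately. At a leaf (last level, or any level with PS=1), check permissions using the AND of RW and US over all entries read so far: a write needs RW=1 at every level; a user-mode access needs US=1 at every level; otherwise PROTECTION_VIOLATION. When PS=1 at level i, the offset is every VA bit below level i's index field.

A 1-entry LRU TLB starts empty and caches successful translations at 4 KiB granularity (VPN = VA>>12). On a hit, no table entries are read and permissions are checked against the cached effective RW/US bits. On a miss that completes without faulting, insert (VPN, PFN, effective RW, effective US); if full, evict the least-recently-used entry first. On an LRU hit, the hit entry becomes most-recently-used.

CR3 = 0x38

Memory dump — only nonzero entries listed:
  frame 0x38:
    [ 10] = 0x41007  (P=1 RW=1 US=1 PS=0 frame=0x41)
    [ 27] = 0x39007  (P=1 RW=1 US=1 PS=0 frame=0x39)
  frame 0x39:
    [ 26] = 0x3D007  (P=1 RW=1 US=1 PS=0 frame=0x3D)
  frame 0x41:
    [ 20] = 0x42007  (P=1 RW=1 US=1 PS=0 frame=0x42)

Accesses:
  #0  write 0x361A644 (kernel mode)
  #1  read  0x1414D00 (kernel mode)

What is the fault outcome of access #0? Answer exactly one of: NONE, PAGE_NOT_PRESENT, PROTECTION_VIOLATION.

Walk each access:
#0 VA=0x361A644 (w,kernel):
  [0] read 0x38 idx=27: raw=0x39007 flags P=1 W=1 U=1 S=0
  [1] read 0x39 idx=26: raw=0x3D007 flags P=1 W=1 U=1 S=0
  → PA=0x3D644  (2 entries read)
#1 VA=0x1414D00 (r,kernel):
  [0] read 0x38 idx=10: raw=0x41007 flags P=1 W=1 U=1 S=0
  [1] read 0x41 idx=20: raw=0x42007 flags P=1 W=1 U=1 S=0
  → PA=0x42D00  (2 entries read)

Access #0 fault: NONE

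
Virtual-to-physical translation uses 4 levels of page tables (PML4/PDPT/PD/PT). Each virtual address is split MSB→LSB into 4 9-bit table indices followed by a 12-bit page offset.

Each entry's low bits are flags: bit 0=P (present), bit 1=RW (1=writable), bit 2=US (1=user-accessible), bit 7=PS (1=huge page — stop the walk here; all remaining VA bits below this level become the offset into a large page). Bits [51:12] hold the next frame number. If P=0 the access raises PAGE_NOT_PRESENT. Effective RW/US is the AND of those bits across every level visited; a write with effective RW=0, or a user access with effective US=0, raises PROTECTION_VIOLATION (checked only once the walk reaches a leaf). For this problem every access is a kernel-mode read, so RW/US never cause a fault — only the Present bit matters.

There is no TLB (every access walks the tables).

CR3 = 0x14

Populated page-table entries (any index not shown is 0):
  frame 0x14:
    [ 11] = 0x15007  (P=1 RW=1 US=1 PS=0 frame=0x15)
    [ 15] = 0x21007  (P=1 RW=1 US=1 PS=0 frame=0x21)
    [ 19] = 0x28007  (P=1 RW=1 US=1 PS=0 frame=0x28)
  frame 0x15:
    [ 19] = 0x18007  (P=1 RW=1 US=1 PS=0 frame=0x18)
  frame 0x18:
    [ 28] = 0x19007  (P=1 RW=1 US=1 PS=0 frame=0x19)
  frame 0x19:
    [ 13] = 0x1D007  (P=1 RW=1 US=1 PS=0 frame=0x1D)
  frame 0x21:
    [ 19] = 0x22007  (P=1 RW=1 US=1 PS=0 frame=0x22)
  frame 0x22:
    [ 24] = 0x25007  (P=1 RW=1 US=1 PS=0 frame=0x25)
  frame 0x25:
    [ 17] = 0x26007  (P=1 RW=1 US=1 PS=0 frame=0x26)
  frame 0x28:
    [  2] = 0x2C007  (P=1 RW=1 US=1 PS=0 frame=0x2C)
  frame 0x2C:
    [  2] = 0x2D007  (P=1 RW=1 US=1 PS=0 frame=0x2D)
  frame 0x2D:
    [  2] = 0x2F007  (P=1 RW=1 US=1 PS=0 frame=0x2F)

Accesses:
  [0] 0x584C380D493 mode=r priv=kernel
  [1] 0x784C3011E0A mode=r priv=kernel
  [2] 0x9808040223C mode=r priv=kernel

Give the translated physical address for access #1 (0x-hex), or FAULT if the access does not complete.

Per-access translation:
#0 VA=0x584C380D493 (r,kernel):
  L0: frame=0x14 idx=11 entry=0x15007 [P=1 RW=1 US=1 PS=0]
  L1: frame=0x15 idx=19 entry=0x18007 [P=1 RW=1 US=1 PS=0]
  L2: frame=0x18 idx=28 entry=0x19007 [P=1 RW=1 US=1 PS=0]
  L3: frame=0x19 idx=13 entry=0x1D007 [P=1 RW=1 US=1 PS=0]
  ⇒ phys 0x1D493  [4 reads]
#1 VA=0x784C3011E0A (r,kernel):
  L0: frame=0x14 idx=15 entry=0x21007 [P=1 RW=1 US=1 PS=0]
  L1: frame=0x21 idx=19 entry=0x22007 [P=1 RW=1 US=1 PS=0]
  L2: frame=0x22 idx=24 entry=0x25007 [P=1 RW=1 US=1 PS=0]
  L3: frame=0x25 idx=17 entry=0x26007 [P=1 RW=1 US=1 PS=0]
  ⇒ phys 0x26E0A  [4 reads]
#2 VA=0x9808040223C (r,kernel):
  L0: frame=0x14 idx=19 entry=0x28007 [P=1 RW=1 US=1 PS=0]
  L1: frame=0x28 idx=2 entry=0x2C007 [P=1 RW=1 US=1 PS=0]
  L2: frame=0x2C idx=2 entry=0x2D007 [P=1 RW=1 US=1 PS=0]
  L3: frame=0x2D idx=2 entry=0x2F007 [P=1 RW=1 US=1 PS=0]
  ⇒ phys 0x2F23C  [4 reads]

Access #1 PA: 0x26E0A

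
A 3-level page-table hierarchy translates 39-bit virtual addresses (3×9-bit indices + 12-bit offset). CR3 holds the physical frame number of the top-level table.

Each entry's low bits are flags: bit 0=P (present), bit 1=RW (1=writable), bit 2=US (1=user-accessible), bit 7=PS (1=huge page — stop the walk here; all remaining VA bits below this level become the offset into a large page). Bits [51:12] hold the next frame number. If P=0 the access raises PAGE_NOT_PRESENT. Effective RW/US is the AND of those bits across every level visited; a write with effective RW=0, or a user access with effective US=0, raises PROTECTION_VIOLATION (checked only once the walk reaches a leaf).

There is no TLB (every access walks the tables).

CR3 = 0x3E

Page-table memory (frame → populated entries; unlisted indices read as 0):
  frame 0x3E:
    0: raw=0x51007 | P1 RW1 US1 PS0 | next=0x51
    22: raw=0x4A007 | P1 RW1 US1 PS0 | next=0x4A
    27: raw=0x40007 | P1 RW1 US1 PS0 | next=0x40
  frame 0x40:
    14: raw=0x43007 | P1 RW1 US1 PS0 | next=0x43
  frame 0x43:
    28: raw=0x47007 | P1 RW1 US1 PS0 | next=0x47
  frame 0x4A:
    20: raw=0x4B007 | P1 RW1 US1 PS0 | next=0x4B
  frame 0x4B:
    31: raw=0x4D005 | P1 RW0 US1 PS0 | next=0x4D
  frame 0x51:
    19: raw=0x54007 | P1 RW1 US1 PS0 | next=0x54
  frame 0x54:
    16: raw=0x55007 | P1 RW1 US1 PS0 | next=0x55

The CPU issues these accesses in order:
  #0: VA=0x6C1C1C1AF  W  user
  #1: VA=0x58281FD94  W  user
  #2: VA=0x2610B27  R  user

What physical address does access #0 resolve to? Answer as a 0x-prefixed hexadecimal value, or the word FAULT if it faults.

Walk each access:
#0 VA=0x6C1C1C1AF (w,user):
  [0] read 0x3E idx=27: raw=0x40007 flags P=1 W=1 U=1 S=0
  [1] read 0x40 idx=14: raw=0x43007 flags P=1 W=1 U=1 S=0
  [2] read 0x43 idx=28: raw=0x47007 flags P=1 W=1 U=1 S=0
  ✓ 0x471AF  — 3 lookups
#1 VA=0x58281FD94 (w,user):
  [0] read 0x3E idx=22: raw=0x4A007 flags P=1 W=1 U=1 S=0
  [1] read 0x4A idx=20: raw=0x4B007 flags P=1 W=1 U=1 S=0
  [2] read 0x4B idx=31: raw=0x4D005 flags P=1 W=0 U=1 S=0
  ✗ PROTECTION_VIOLATION  [3 reads]
#2 VA=0x2610B27 (r,user):
  [0] read 0x3E idx=0: raw=0x51007 flags P=1 W=1 U=1 S=0
  [1] read 0x51 idx=19: raw=0x54007 flags P=1 W=1 U=1 S=0
  [2] read 0x54 idx=16: raw=0x55007 flags P=1 W=1 U=1 S=0
  ✓ 0x55B27  — 3 lookups

Access #0 PA: 0x471AF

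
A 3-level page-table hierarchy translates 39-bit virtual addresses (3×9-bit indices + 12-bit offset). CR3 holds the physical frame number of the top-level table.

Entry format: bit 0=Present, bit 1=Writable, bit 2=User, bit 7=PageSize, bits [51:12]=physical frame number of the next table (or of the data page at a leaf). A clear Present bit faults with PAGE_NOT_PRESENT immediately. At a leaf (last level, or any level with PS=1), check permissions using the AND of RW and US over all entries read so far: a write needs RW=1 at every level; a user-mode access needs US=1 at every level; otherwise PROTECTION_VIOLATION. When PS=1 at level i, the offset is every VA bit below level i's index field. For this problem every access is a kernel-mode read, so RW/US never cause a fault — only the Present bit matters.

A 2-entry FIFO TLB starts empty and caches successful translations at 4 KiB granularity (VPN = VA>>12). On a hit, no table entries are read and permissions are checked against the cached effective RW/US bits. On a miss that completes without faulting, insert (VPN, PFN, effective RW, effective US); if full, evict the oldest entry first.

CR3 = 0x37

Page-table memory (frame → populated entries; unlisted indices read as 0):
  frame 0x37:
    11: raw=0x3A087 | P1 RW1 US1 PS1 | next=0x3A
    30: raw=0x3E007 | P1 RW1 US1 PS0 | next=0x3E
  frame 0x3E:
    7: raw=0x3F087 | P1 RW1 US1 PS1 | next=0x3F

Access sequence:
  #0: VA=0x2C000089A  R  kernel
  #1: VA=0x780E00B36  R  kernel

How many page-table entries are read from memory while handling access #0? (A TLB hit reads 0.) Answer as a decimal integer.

Per-access translation:
#0 VA=0x2C000089A (r,kernel):
  [0] read 0x37 idx=11: raw=0x3A087 flags P=1 W=1 U=1 S=1
  ✓ 0x3A89A (huge @L0)  — 1 lookups
#1 VA=0x780E00B36 (r,kernel):
  [0] read 0x37 idx=30: raw=0x3E007 flags P=1 W=1 U=1 S=0
  [1] read 0x3E idx=7: raw=0x3F087 flags P=1 W=1 U=1 S=1
  ✓ 0x3FB36 (huge @L1)  — 2 lookups

Entries read for #0: 1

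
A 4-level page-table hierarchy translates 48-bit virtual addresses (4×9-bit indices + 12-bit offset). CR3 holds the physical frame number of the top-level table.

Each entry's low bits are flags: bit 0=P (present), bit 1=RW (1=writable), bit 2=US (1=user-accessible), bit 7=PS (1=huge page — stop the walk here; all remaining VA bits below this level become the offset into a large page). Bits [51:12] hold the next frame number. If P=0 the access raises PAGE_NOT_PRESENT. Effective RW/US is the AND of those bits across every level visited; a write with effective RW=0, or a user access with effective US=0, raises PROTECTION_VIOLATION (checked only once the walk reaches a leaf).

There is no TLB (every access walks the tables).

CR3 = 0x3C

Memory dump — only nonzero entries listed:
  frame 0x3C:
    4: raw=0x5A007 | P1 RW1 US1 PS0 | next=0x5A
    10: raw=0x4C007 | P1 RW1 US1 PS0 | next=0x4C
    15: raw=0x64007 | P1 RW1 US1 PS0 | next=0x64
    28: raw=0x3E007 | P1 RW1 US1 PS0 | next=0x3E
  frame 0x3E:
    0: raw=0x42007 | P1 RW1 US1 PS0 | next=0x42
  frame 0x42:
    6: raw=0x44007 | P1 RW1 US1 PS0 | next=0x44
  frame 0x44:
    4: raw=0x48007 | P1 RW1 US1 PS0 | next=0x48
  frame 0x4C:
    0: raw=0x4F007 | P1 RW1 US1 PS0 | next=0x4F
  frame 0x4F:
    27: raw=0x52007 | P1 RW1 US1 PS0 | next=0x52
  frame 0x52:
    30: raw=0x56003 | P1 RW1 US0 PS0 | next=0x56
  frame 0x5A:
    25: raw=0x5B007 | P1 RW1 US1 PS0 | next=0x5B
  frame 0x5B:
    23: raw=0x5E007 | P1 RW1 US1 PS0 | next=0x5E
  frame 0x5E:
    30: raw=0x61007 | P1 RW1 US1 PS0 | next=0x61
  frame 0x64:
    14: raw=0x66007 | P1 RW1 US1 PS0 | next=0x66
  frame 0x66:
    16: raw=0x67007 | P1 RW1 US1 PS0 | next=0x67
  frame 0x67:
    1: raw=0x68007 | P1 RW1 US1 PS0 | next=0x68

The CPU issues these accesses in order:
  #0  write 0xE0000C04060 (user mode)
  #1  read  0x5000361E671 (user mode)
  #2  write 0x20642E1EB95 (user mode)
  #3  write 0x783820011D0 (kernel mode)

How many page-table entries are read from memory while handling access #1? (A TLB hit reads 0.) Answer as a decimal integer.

Walk each access:
#0 VA=0xE0000C04060 (w,user):
  L0 @0x3C[28] → 0x3E007  P=1,RW=1,US=1,PS=0
  L1 @0x3E[0] → 0x42007  P=1,RW=1,US=1,PS=0
  L2 @0x42[6] → 0x44007  P=1,RW=1,US=1,PS=0
  L3 @0x44[4] → 0x48007  P=1,RW=1,US=1,PS=0
  ✓ 0x48060  — 4 lookups
#1 VA=0x5000361E671 (r,user):
  L0 @0x3C[10] → 0x4C007  P=1,RW=1,US=1,PS=0
  L1 @0x4C[0] → 0x4F007  P=1,RW=1,US=1,PS=0
  L2 @0x4F[27] → 0x52007  P=1,RW=1,US=1,PS=0
  L3 @0x52[30] → 0x56003  P=1,RW=1,US=0,PS=0
  ⇒ fault: PROTECTION_VIOLATION  — 4 lookups
#2 VA=0x20642E1EB95 (w,user):
  L0 @0x3C[4] → 0x5A007  P=1,RW=1,US=1,PS=0
  L1 @0x5A[25] → 0x5B007  P=1,RW=1,US=1,PS=0
  L2 @0x5B[23] → 0x5E007  P=1,RW=1,US=1,PS=0
  L3 @0x5E[30] → 0x61007  P=1,RW=1,US=1,PS=0
  ✓ 0x61B95  — 4 lookups
#3 VA=0x783820011D0 (w,kernel):
  L0 @0x3C[15] → 0x64007  P=1,RW=1,US=1,PS=0
  L1 @0x64[14] → 0x66007  P=1,RW=1,US=1,PS=0
  L2 @0x66[16] → 0x67007  P=1,RW=1,US=1,PS=0
  L3 @0x67[1] → 0x68007  P=1,RW=1,US=1,PS=0
  ✓ 0x681D0  — 4 lookups

Entries read for #1: 4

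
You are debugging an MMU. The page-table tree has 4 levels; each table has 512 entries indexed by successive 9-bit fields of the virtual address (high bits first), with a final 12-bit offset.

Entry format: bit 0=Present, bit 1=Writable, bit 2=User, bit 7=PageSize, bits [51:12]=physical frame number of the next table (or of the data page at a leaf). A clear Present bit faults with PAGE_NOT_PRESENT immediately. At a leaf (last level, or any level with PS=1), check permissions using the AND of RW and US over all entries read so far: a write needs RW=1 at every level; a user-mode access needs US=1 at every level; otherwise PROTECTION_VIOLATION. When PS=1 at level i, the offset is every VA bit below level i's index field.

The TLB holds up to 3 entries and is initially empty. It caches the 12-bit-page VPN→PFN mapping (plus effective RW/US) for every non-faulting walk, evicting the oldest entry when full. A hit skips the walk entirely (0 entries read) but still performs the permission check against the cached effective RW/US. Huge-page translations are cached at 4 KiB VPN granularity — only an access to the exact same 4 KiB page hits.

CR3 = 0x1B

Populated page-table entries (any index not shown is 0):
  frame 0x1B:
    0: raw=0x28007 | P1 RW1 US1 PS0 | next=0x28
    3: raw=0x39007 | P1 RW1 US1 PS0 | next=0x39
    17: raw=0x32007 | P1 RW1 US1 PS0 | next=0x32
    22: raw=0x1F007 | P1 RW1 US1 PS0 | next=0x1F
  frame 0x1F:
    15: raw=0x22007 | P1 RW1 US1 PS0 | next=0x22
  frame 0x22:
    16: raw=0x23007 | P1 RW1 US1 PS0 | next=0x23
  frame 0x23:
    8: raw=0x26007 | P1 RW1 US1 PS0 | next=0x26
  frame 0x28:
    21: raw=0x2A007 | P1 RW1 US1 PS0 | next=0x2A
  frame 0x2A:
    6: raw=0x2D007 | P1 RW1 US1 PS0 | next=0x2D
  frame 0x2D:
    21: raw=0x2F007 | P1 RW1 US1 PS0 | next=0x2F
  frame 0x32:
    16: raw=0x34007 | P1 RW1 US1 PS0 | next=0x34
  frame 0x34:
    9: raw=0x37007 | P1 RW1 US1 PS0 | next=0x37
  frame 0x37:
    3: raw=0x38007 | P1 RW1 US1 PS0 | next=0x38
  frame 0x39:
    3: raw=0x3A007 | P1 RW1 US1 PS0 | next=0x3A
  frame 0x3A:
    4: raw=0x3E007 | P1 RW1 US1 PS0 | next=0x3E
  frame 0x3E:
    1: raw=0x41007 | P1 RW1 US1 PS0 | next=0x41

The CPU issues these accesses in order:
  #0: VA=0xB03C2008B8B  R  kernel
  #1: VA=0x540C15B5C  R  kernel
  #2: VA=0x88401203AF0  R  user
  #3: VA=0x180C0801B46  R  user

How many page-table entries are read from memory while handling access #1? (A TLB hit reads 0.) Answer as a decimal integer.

Per-access translation:
#0 VA=0xB03C2008B8B (r,kernel):
  L0: frame=0x1B idx=22 entry=0x1F007 [P=1 RW=1 US=1 PS=0]
  L1: frame=0x1F idx=15 entry=0x22007 [P=1 RW=1 US=1 PS=0]
  L2: frame=0x22 idx=16 entry=0x23007 [P=1 RW=1 US=1 PS=0]
  L3: frame=0x23 idx=8 entry=0x26007 [P=1 RW=1 US=1 PS=0]
  ⇒ phys 0x26B8B  [4 reads]
#1 VA=0x540C15B5C (r,kernel):
  L0: frame=0x1B idx=0 entry=0x28007 [P=1 RW=1 US=1 PS=0]
  L1: frame=0x28 idx=21 entry=0x2A007 [P=1 RW=1 US=1 PS=0]
  L2: frame=0x2A idx=6 entry=0x2D007 [P=1 RW=1 US=1 PS=0]
  L3: frame=0x2D idx=21 entry=0x2F007 [P=1 RW=1 US=1 PS=0]
  ⇒ phys 0x2FB5C  [4 reads]
#2 VA=0x88401203AF0 (r,user):
  L0: frame=0x1B idx=17 entry=0x32007 [P=1 RW=1 US=1 PS=0]
  L1: frame=0x32 idx=16 entry=0x34007 [P=1 RW=1 US=1 PS=0]
  L2: frame=0x34 idx=9 entry=0x37007 [P=1 RW=1 US=1 PS=0]
  L3: frame=0x37 idx=3 entry=0x38007 [P=1 RW=1 US=1 PS=0]
  ⇒ phys 0x38AF0  [4 reads]
#3 VA=0x180C0801B46 (r,user):
  L0: frame=0x1B idx=3 entry=0x39007 [P=1 RW=1 US=1 PS=0]
  L1: frame=0x39 idx=3 entry=0x3A007 [P=1 RW=1 US=1 PS=0]
  L2: frame=0x3A idx=4 entry=0x3E007 [P=1 RW=1 US=1 PS=0]
  L3: frame=0x3E idx=1 entry=0x41007 [P=1 RW=1 US=1 PS=0]
  ⇒ phys 0x41B46  [4 reads]

Entries read for #1: 4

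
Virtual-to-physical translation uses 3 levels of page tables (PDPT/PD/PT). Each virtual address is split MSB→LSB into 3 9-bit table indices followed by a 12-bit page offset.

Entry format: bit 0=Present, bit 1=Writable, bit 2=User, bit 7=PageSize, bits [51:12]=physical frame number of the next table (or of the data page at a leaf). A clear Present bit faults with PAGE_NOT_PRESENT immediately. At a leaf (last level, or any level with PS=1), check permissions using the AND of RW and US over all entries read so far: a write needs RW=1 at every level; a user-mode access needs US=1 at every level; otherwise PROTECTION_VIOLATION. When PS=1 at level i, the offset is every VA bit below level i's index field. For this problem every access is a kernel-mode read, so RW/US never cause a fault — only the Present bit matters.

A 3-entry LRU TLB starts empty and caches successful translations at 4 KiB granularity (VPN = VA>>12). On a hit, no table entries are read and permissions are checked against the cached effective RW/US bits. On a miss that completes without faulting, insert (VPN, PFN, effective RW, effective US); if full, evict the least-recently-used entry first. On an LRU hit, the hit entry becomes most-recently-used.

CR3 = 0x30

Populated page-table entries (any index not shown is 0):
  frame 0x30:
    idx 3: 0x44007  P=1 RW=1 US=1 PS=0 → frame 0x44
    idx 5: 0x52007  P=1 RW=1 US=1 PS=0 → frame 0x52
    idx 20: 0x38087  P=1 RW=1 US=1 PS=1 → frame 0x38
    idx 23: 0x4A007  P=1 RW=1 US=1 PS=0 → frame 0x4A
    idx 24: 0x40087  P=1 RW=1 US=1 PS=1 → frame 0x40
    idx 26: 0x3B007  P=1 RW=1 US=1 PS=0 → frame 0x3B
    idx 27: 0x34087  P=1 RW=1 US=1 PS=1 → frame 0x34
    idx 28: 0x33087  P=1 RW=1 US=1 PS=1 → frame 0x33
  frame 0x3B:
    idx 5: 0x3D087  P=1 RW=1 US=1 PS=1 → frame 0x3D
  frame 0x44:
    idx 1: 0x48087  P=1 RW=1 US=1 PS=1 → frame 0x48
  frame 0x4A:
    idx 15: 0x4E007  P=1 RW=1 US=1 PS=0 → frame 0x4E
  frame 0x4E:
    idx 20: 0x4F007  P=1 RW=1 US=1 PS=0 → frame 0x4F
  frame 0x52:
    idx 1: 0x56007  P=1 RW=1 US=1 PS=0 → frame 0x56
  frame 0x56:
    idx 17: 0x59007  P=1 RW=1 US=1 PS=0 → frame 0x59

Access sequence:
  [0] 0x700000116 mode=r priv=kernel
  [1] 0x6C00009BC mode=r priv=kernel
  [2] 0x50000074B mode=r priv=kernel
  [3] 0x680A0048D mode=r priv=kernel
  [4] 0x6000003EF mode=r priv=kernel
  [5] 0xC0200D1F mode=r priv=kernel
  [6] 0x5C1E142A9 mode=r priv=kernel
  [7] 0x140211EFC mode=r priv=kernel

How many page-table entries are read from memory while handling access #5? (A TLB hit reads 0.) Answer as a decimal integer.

Walk each access:
#0 VA=0x700000116 (r,kernel):
  [0] read 0x30 idx=28: raw=0x33087 flags P=1 W=1 U=1 S=1
  → PA=0x33116 (huge @L0)  (1 entries read)
#1 VA=0x6C00009BC (r,kernel):
  [0] read 0x30 idx=27: raw=0x34087 flags P=1 W=1 U=1 S=1
  → PA=0x349BC (huge @L0)  (1 entries read)
#2 VA=0x50000074B (r,kernel):
  [0] read 0x30 idx=20: raw=0x38087 flags P=1 W=1 U=1 S=1
  → PA=0x3874B (huge @L0)  (1 entries read)
#3 VA=0x680A0048D (r,kernel):
  [0] read 0x30 idx=26: raw=0x3B007 flags P=1 W=1 U=1 S=0
  [1] read 0x3B idx=5: raw=0x3D087 flags P=1 W=1 U=1 S=1
  → PA=0x3D48D (huge @L1)  (2 entries read)
#4 VA=0x6000003EF (r,kernel):
  [0] read 0x30 idx=24: raw=0x40087 flags P=1 W=1 U=1 S=1
  → PA=0x403EF (huge @L0)  (1 entries read)
#5 VA=0xC0200D1F (r,kernel):
  [0] read 0x30 idx=3: raw=0x44007 flags P=1 W=1 U=1 S=0
  [1] read 0x44 idx=1: raw=0x48087 flags P=1 W=1 U=1 S=1
  → PA=0x48D1F (huge @L1)  (2 entries read)
#6 VA=0x5C1E142A9 (r,kernel):
  [0] read 0x30 idx=23: raw=0x4A007 flags P=1 W=1 U=1 S=0
  [1] read 0x4A idx=15: raw=0x4E007 flags P=1 W=1 U=1 S=0
  [2] read 0x4E idx=20: raw=0x4F007 flags P=1 W=1 U=1 S=0
  → PA=0x4F2A9  (3 entries read)
#7 VA=0x140211EFC (r,kernel):
  [0] read 0x30 idx=5: raw=0x52007 flags P=1 W=1 U=1 S=0
  [1] read 0x52 idx=1: raw=0x56007 flags P=1 W=1 U=1 S=0
  [2] read 0x56 idx=17: raw=0x59007 flags P=1 W=1 U=1 S=0
  → PA=0x59EFC  (3 entries read)

Entries read for #5: 2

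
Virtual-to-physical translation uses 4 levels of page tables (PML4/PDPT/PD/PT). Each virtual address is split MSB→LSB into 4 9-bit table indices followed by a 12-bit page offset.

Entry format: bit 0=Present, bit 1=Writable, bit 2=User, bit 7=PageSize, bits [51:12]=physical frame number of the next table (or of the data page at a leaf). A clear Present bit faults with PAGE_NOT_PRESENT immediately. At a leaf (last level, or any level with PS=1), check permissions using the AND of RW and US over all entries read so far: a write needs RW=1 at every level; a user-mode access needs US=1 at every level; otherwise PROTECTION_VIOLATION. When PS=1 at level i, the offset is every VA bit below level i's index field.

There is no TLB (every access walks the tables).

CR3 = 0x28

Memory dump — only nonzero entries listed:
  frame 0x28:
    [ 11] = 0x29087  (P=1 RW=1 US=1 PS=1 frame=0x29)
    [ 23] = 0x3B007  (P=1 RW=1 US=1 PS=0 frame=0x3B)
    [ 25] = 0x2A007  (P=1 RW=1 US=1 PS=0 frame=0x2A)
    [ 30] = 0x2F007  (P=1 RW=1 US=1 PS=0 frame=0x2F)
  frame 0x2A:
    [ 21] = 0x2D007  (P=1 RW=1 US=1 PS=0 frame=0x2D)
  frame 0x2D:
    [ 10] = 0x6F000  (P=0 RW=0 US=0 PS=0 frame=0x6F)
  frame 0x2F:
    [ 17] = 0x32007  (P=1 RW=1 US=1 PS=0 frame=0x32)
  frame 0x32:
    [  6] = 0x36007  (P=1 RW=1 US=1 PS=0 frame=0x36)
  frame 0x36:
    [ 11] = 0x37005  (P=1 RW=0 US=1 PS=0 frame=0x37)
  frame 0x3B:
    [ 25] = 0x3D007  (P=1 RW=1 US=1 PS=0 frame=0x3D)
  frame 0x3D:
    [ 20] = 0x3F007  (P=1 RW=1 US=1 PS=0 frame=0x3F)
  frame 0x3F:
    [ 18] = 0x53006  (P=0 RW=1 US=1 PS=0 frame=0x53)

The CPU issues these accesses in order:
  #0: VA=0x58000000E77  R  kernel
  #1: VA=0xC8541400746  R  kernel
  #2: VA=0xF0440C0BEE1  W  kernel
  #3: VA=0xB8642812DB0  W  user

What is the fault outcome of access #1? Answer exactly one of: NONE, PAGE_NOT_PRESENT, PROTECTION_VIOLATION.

Trace:
#0 VA=0x58000000E77 (r,kernel):
  [0] read 0x28 idx=11: raw=0x29087 flags P=1 W=1 U=1 S=1
  ✓ 0x29E77 (huge @L0)  — 1 lookups
#1 VA=0xC8541400746 (r,kernel):
  [0] read 0x28 idx=25: raw=0x2A007 flags P=1 W=1 U=1 S=0
  [1] read 0x2A idx=21: raw=0x2D007 flags P=1 W=1 U=1 S=0
  [2] read 0x2D idx=10: raw=0x6F000 flags P=0 W=0 U=0 S=0
  → PAGE_NOT_PRESENT  (3 entries read)
#2 VA=0xF0440C0BEE1 (w,kernel):
  [0] read 0x28 idx=30: raw=0x2F007 flags P=1 W=1 U=1 S=0
  [1] read 0x2F idx=17: raw=0x32007 flags P=1 W=1 U=1 S=0
  [2] read 0x32 idx=6: raw=0x36007 flags P=1 W=1 U=1 S=0
  [3] read 0x36 idx=11: raw=0x37005 flags P=1 W=0 U=1 S=0
  → PROTECTION_VIOLATION  (4 entries read)
#3 VA=0xB8642812DB0 (w,user):
  [0] read 0x28 idx=23: raw=0x3B007 flags P=1 W=1 U=1 S=0
  [1] read 0x3B idx=25: raw=0x3D007 flags P=1 W=1 U=1 S=0
  [2] read 0x3D idx=20: raw=0x3F007 flags P=1 W=1 U=1 S=0
  [3] read 0x3F idx=18: raw=0x53006 flags P=0 W=1 U=1 S=0
  → PAGE_NOT_PRESENT  (4 entries read)

Access #1 fault: PAGE_NOT_PRESENT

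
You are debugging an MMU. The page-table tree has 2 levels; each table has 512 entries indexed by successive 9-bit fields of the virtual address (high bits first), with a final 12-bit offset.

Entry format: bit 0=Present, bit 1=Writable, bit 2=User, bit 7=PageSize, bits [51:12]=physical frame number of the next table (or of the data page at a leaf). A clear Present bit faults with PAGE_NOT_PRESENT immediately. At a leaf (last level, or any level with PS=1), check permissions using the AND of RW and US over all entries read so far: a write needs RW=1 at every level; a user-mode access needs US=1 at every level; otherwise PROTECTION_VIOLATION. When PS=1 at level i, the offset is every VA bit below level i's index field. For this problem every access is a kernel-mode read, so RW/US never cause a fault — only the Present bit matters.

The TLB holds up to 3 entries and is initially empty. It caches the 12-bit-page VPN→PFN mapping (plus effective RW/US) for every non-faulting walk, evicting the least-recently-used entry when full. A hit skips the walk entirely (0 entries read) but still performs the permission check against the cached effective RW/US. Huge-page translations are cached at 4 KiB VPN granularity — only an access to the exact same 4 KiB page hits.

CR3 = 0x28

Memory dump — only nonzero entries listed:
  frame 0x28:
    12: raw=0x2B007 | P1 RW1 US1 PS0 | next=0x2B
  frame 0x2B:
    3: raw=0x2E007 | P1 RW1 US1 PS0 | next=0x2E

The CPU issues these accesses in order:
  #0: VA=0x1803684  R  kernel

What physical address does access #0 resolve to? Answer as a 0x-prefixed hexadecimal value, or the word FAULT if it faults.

Walk each access:
#0 VA=0x1803684 (r,kernel):
  L0 @0x28[12] → 0x2B007  P=1,RW=1,US=1,PS=0
  L1 @0x2B[3] → 0x2E007  P=1,RW=1,US=1,PS=0
  ✓ 0x2E684  — 2 lookups

Access #0 PA: 0x2E684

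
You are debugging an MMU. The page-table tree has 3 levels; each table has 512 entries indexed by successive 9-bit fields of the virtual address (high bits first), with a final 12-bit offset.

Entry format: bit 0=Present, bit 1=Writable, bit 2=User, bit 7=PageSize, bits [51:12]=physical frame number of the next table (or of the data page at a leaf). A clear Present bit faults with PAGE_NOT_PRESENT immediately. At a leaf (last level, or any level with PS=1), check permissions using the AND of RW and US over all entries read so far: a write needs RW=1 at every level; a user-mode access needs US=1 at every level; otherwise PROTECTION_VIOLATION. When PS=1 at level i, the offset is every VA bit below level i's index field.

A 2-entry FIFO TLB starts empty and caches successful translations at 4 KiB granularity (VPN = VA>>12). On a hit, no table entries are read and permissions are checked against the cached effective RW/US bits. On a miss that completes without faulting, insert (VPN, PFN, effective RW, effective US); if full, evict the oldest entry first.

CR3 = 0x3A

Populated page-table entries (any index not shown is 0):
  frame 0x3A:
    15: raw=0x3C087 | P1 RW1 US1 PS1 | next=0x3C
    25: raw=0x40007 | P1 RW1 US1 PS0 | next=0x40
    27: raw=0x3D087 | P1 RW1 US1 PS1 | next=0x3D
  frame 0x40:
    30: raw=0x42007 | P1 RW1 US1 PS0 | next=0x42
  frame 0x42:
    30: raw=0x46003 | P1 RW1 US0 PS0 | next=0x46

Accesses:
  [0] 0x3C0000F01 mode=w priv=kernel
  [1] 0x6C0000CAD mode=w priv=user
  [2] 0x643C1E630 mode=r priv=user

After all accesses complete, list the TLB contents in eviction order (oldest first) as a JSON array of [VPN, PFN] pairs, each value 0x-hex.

Trace:
#0 VA=0x3C0000F01 (w,kernel):
  L0 @0x3A[15] → 0x3C087  P=1,RW=1,US=1,PS=1
  ⇒ phys 0x3CF01 (huge @L0)  [1 reads]
#1 VA=0x6C0000CAD (w,user):
  L0 @0x3A[27] → 0x3D087  P=1,RW=1,US=1,PS=1
  ⇒ phys 0x3DCAD (huge @L0)  [1 reads]
#2 VA=0x643C1E630 (r,user):
  L0 @0x3A[25] → 0x40007  P=1,RW=1,US=1,PS=0
  L1 @0x40[30] → 0x42007  P=1,RW=1,US=1,PS=0
  L2 @0x42[30] → 0x46003  P=1,RW=1,US=0,PS=0
  → PROTECTION_VIOLATION  (3 entries read)

TLB: [["0x3C0000", "0x3C"], ["0x6C0000", "0x3D"]]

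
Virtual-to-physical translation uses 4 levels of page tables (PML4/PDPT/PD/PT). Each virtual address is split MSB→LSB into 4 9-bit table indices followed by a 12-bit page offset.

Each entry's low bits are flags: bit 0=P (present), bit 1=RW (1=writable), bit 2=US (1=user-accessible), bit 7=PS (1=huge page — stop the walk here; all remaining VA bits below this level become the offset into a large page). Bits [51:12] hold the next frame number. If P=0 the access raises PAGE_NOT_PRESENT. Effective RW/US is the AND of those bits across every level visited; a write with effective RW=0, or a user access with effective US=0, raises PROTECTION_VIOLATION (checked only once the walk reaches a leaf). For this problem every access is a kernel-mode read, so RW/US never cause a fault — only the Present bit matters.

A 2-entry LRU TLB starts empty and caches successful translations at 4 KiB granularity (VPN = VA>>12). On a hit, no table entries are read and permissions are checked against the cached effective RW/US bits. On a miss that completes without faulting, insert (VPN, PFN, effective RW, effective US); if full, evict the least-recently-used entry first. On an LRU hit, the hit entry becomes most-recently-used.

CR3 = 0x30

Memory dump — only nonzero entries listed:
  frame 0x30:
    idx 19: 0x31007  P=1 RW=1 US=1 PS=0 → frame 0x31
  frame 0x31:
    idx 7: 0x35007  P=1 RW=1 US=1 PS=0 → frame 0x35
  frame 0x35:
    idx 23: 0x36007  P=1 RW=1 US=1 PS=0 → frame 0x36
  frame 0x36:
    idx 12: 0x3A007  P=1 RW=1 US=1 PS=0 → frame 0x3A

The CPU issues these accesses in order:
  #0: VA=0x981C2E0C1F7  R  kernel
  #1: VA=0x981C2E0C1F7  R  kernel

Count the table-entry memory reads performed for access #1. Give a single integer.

Walk each access:
#0 VA=0x981C2E0C1F7 (r,kernel):
  [0] read 0x30 idx=19: raw=0x31007 flags P=1 W=1 U=1 S=0
  [1] read 0x31 idx=7: raw=0x35007 flags P=1 W=1 U=1 S=0
  [2] read 0x35 idx=23: raw=0x36007 flags P=1 W=1 U=1 S=0
  [3] read 0x36 idx=12: raw=0x3A007 flags P=1 W=1 U=1 S=0
  ⇒ phys 0x3A1F7  [4 reads]
#1 VA=0x981C2E0C1F7 (r,kernel):
  TLB hit vpn=0x981C2E0C → PA=0x3A1F7

Entries read for #1: 0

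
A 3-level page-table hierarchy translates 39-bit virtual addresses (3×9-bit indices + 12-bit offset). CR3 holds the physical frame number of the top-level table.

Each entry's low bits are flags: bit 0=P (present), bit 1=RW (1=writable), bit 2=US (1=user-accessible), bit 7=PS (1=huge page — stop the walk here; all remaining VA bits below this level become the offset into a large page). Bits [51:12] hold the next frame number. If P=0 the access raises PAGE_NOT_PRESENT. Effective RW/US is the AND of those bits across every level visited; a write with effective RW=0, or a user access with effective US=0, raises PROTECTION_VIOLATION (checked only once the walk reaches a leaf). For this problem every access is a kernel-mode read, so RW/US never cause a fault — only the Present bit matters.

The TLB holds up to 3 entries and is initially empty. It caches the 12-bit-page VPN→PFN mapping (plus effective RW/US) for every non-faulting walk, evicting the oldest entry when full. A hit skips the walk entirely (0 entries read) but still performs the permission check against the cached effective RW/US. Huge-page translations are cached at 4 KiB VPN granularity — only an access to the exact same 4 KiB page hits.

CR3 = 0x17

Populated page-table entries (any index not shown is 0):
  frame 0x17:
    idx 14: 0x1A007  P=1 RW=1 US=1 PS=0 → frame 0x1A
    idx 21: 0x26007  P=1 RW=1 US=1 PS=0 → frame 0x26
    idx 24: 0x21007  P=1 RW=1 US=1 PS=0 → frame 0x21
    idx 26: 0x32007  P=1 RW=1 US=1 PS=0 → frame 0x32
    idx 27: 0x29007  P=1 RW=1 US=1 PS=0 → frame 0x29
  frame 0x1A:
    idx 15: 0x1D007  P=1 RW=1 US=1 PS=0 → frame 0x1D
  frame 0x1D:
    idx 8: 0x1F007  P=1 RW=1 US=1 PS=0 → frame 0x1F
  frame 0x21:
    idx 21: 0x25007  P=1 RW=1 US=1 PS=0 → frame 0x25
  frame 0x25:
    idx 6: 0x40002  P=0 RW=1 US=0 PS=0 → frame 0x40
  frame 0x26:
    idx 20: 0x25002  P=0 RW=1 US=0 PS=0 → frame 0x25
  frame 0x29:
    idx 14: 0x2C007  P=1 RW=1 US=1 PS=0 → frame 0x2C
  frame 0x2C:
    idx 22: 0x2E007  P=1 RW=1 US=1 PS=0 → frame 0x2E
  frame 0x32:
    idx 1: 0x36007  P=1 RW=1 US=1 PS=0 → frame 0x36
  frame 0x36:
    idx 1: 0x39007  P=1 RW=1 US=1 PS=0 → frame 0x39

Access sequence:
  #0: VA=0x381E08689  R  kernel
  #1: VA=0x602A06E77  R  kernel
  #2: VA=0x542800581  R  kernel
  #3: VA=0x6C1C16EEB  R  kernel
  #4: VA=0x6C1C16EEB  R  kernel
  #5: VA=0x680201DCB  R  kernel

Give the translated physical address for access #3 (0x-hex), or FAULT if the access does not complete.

Trace:
#0 VA=0x381E08689 (r,kernel):
  L0 @0x17[14] → 0x1A007  P=1,RW=1,US=1,PS=0
  L1 @0x1A[15] → 0x1D007  P=1,RW=1,US=1,PS=0
  L2 @0x1D[8] → 0x1F007  P=1,RW=1,US=1,PS=0
  ⇒ phys 0x1F689  [3 reads]
#1 VA=0x602A06E77 (r,kernel):
  L0 @0x17[24] → 0x21007  P=1,RW=1,US=1,PS=0
  L1 @0x21[21] → 0x25007  P=1,RW=1,US=1,PS=0
  L2 @0x25[6] → 0x40002  P=0,RW=1,US=0,PS=0
  ✗ PAGE_NOT_PRESENT  [3 reads]
#2 VA=0x542800581 (r,kernel):
  L0 @0x17[21] → 0x26007  P=1,RW=1,US=1,PS=0
  L1 @0x26[20] → 0x25002  P=0,RW=1,US=0,PS=0
  ✗ PAGE_NOT_PRESENT  [2 reads]
#3 VA=0x6C1C16EEB (r,kernel):
  L0 @0x17[27] → 0x29007  P=1,RW=1,US=1,PS=0
  L1 @0x29[14] → 0x2C007  P=1,RW=1,US=1,PS=0
  L2 @0x2C[22] → 0x2E007  P=1,RW=1,US=1,PS=0
  ⇒ phys 0x2EEEB  [3 reads]
#4 VA=0x6C1C16EEB (r,kernel):
  TLB hit vpn=0x6C1C16 → PA=0x2EEEB
#5 VA=0x680201DCB (r,kernel):
  L0 @0x17[26] → 0x32007  P=1,RW=1,US=1,PS=0
  L1 @0x32[1] → 0x36007  P=1,RW=1,US=1,PS=0
  L2 @0x36[1] → 0x39007  P=1,RW=1,US=1,PS=0
  ⇒ phys 0x39DCB  [3 reads]

Access #3 PA: 0x2EEEB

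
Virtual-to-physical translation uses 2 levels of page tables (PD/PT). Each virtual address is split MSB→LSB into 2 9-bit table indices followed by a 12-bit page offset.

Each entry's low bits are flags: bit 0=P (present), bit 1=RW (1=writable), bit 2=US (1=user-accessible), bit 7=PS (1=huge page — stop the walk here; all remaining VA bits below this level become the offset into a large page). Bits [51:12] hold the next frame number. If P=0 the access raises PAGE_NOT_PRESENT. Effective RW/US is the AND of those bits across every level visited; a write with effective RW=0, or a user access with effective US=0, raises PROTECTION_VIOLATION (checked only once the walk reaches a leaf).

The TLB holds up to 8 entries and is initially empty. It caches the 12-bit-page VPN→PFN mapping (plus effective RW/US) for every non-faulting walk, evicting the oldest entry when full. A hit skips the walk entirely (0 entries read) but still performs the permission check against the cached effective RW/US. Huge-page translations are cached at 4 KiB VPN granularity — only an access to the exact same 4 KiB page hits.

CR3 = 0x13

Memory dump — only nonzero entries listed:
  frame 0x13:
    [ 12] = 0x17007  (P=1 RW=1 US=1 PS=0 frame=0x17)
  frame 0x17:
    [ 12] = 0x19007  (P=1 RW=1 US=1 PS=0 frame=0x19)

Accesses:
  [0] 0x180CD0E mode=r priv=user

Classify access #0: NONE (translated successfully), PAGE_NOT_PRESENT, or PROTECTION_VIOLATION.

Trace:
#0 VA=0x180CD0E (r,user):
  [0] read 0x13 idx=12: raw=0x17007 flags P=1 W=1 U=1 S=0
  [1] read 0x17 idx=12: raw=0x19007 flags P=1 W=1 U=1 S=0
  ✓ 0x19D0E  — 2 lookups

Access #0 fault: NONE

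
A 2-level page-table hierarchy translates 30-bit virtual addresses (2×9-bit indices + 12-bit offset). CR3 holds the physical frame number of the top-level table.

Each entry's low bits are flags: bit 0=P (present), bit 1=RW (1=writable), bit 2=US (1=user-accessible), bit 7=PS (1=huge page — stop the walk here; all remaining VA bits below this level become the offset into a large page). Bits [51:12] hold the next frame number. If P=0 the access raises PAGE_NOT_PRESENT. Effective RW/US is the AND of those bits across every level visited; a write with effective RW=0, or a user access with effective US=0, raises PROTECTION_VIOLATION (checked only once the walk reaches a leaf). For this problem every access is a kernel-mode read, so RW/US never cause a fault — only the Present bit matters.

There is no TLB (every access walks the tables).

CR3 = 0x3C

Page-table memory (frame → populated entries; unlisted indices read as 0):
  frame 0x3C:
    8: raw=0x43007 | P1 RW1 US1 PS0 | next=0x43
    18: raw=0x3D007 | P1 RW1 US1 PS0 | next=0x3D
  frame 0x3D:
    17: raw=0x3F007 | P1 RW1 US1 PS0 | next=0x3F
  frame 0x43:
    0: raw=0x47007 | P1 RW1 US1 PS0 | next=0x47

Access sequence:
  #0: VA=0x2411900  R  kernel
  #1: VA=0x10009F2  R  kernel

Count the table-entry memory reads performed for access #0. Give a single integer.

Trace:
#0 VA=0x2411900 (r,kernel):
  L0 @0x3C[18] → 0x3D007  P=1,RW=1,US=1,PS=0
  L1 @0x3D[17] → 0x3F007  P=1,RW=1,US=1,PS=0
  → PA=0x3F900  (2 entries read)
#1 VA=0x10009F2 (r,kernel):
  L0 @0x3C[8] → 0x43007  P=1,RW=1,US=1,PS=0
  L1 @0x43[0] → 0x47007  P=1,RW=1,US=1,PS=0
  → PA=0x479F2  (2 entries read)

Entries read for #0: 2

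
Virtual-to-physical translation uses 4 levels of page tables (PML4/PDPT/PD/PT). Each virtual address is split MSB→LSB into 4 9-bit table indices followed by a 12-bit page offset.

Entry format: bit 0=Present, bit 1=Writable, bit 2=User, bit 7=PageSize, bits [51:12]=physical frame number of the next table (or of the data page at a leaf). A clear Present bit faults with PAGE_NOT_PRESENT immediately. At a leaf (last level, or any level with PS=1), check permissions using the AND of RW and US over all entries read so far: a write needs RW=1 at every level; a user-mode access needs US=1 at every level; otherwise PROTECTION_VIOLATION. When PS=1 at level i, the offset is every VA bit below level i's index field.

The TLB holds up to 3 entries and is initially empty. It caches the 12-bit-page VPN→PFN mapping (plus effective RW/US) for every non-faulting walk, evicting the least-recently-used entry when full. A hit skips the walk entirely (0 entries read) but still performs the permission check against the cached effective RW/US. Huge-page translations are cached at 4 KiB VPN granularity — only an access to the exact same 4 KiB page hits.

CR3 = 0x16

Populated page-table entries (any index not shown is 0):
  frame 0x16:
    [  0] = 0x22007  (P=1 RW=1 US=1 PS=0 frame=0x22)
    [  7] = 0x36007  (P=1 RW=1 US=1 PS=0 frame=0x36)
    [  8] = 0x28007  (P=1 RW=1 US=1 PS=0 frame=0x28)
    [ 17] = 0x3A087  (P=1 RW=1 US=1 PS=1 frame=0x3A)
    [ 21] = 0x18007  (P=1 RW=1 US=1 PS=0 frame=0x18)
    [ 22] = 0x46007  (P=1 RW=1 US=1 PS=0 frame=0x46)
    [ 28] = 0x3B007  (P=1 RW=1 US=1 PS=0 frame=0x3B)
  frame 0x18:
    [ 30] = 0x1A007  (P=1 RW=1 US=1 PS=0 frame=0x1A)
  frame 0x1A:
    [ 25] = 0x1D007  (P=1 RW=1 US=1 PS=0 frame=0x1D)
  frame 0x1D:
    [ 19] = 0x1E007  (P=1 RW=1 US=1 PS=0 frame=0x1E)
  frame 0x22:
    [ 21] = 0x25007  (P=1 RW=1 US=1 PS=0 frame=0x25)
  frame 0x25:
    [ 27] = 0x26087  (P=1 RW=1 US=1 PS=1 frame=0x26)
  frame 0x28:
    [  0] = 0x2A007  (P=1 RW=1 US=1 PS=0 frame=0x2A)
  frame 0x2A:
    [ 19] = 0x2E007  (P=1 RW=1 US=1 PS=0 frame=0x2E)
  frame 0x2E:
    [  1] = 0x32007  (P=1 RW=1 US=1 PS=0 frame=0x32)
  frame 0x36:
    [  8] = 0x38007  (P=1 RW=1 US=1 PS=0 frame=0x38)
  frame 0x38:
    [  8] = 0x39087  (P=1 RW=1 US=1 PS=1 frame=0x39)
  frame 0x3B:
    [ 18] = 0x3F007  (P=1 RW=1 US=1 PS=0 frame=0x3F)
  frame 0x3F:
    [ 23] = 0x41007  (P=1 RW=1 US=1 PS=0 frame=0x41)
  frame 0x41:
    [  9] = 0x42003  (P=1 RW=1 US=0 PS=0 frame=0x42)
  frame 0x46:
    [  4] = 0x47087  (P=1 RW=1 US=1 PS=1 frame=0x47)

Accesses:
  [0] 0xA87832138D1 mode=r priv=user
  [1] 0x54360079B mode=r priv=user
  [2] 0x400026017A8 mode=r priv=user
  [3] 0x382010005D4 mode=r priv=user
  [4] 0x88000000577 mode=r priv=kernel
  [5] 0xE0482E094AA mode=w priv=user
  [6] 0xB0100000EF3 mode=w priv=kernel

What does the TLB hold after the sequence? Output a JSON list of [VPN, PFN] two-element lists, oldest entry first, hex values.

Trace:
#0 VA=0xA87832138D1 (r,user):
  [0] read 0x16 idx=21: raw=0x18007 flags P=1 W=1 U=1 S=0
  [1] read 0x18 idx=30: raw=0x1A007 flags P=1 W=1 U=1 S=0
  [2] read 0x1A idx=25: raw=0x1D007 flags P=1 W=1 U=1 S=0
  [3] read 0x1D idx=19: raw=0x1E007 flags P=1 W=1 U=1 S=0
  ⇒ phys 0x1E8D1  [4 reads]
#1 VA=0x54360079B (r,user):
  [0] read 0x16 idx=0: raw=0x22007 flags P=1 W=1 U=1 S=0
  [1] read 0x22 idx=21: raw=0x25007 flags P=1 W=1 U=1 S=0
  [2] read 0x25 idx=27: raw=0x26087 flags P=1 W=1 U=1 S=1
  ⇒ phys 0x2679B (huge @L2)  [3 reads]
#2 VA=0x400026017A8 (r,user):
  [0] read 0x16 idx=8: raw=0x28007 flags P=1 W=1 U=1 S=0
  [1] read 0x28 idx=0: raw=0x2A007 flags P=1 W=1 U=1 S=0
  [2] read 0x2A idx=19: raw=0x2E007 flags P=1 W=1 U=1 S=0
  [3] read 0x2E idx=1: raw=0x32007 flags P=1 W=1 U=1 S=0
  ⇒ phys 0x327A8  [4 reads]
#3 VA=0x382010005D4 (r,user):
  [0] read 0x16 idx=7: raw=0x36007 flags P=1 W=1 U=1 S=0
  [1] read 0x36 idx=8: raw=0x38007 flags P=1 W=1 U=1 S=0
  [2] read 0x38 idx=8: raw=0x39087 flags P=1 W=1 U=1 S=1
  ⇒ phys 0x395D4 (huge @L2)  [3 reads]
#4 VA=0x88000000577 (r,kernel):
  [0] read 0x16 idx=17: raw=0x3A087 flags P=1 W=1 U=1 S=1
  ⇒ phys 0x3A577 (huge @L0)  [1 reads]
#5 VA=0xE0482E094AA (w,user):
  [0] read 0x16 idx=28: raw=0x3B007 flags P=1 W=1 U=1 S=0
  [1] read 0x3B idx=18: raw=0x3F007 flags P=1 W=1 U=1 S=0
  [2] read 0x3F idx=23: raw=0x41007 flags P=1 W=1 U=1 S=0
  [3] read 0x41 idx=9: raw=0x42003 flags P=1 W=1 U=0 S=0
  → PROTECTION_VIOLATION  (4 entries read)
#6 VA=0xB0100000EF3 (w,kernel):
  [0] read 0x16 idx=22: raw=0x46007 flags P=1 W=1 U=1 S=0
  [1] read 0x46 idx=4: raw=0x47087 flags P=1 W=1 U=1 S=1
  ⇒ phys 0x47EF3 (huge @L1)  [2 reads]

TLB: [["0x38201000", "0x39"], ["0x88000000", "0x3A"], ["0xB0100000", "0x47"]]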